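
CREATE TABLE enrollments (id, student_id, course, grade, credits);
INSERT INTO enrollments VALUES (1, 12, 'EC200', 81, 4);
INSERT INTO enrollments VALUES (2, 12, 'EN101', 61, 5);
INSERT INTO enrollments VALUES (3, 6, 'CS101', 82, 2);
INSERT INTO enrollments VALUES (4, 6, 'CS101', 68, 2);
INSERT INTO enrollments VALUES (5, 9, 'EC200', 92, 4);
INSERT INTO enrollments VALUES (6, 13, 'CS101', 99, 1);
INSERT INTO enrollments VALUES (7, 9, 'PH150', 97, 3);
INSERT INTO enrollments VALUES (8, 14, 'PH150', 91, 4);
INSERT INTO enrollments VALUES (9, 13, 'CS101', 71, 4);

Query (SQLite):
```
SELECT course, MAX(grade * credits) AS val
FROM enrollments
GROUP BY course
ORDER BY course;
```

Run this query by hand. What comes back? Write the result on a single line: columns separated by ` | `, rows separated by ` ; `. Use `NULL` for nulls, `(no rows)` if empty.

CS101 | 284 ; EC200 | 368 ; EN101 | 305 ; PH150 | 364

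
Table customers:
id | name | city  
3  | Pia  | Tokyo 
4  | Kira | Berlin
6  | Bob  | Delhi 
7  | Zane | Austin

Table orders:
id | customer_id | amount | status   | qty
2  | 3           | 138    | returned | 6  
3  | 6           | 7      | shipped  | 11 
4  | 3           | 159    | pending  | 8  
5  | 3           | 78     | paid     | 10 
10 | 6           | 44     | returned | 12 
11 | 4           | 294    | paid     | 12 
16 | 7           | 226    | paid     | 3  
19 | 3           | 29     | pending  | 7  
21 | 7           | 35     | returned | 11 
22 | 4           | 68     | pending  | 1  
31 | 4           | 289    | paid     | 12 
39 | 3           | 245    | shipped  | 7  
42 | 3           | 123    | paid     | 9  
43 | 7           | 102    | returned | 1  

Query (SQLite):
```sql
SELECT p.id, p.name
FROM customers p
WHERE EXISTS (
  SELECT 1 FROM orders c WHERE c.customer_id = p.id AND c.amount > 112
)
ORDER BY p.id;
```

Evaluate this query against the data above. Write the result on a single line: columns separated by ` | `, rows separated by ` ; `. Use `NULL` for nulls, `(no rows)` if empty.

For each customers row, check whether any orders with matching customer_id has amount > 112.
Keep rows where that is true.

3 | Pia ; 4 | Kira ; 7 | Zane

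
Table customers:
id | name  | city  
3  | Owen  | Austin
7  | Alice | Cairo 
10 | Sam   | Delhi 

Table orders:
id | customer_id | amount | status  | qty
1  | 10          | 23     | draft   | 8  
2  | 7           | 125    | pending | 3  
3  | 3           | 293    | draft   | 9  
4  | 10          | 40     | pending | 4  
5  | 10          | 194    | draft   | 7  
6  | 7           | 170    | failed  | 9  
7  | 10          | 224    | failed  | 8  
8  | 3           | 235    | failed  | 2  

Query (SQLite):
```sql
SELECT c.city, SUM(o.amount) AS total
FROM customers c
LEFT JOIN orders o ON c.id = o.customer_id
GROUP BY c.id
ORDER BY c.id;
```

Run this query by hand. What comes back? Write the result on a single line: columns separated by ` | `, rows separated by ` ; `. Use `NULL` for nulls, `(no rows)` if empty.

LEFT JOIN keeps every customers row; unmatched ones get NULL for orders columns.
Group by customers.id and compute SUM(o.amount). SUM over an all-NULL group is NULL.
  3: ids {3, 8} → SUM(o.amount)=528
  7: ids {2, 6} → SUM(o.amount)=295
  10: ids {1, 4, 5, 7} → SUM(o.amount)=481

Austin | 528 ; Cairo | 295 ; Delhi | 481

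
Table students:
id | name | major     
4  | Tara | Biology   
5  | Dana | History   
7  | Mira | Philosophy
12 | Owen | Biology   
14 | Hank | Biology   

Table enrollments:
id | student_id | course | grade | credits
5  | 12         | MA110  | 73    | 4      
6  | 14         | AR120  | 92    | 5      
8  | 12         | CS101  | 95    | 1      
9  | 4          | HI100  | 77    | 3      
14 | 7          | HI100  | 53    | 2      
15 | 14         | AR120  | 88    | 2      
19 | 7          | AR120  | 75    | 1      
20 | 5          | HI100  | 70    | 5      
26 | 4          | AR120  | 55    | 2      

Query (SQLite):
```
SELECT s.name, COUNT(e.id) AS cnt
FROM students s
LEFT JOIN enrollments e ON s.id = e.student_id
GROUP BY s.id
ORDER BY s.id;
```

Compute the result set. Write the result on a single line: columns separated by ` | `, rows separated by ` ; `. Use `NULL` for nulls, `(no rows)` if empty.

Tara | 2 ; Dana | 1 ; Mira | 2 ; Owen | 2 ; Hank | 2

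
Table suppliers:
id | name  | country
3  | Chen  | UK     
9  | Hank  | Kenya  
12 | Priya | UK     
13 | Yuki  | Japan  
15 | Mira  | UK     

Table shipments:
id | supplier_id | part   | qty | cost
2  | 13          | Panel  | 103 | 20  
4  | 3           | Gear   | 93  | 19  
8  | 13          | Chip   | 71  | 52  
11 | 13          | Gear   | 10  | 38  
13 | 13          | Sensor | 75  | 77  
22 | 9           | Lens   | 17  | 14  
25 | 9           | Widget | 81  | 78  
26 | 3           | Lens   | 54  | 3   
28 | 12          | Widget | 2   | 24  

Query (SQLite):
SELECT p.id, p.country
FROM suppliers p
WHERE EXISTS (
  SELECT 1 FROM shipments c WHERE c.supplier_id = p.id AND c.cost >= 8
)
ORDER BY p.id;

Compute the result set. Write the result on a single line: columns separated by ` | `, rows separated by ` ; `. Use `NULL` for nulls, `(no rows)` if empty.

For each suppliers row, check whether any shipments with matching supplier_id has cost >= 8.
Keep rows where that is true.

3 | UK ; 9 | Kenya ; 12 | UK ; 13 | Japan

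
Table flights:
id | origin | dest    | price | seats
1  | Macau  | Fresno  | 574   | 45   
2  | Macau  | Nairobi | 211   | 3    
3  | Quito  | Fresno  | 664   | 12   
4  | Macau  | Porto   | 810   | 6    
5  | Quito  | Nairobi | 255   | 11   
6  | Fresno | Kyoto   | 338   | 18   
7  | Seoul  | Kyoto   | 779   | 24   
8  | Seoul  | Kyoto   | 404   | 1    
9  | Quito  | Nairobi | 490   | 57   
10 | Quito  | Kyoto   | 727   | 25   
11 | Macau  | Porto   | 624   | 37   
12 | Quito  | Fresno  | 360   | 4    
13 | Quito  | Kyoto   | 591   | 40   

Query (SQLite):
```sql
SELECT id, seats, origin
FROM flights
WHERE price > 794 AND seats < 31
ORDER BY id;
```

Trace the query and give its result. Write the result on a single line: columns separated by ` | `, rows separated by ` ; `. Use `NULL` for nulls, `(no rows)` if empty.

4 | 6 | Macau

price > 794: ids {4}
seats < 31: ids {2, 3, 4, 5, 6, 7, 8, 10, 12}
Combine with AND.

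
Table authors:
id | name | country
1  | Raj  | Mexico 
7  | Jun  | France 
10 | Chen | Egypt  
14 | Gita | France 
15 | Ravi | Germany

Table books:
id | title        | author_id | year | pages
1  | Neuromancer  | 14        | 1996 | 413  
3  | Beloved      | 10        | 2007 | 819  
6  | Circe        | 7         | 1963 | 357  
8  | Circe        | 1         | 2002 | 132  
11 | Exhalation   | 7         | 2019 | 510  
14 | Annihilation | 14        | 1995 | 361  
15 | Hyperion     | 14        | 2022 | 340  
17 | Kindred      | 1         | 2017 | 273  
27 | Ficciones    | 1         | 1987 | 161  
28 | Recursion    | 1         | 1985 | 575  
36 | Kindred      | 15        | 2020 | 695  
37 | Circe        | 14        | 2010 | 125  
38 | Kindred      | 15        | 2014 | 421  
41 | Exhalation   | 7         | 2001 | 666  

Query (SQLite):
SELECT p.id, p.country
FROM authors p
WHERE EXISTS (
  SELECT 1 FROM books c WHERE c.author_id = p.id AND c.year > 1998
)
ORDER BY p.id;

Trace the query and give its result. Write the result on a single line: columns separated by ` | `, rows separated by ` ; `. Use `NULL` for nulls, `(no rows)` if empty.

1 | Mexico ; 7 | France ; 10 | Egypt ; 14 | France ; 15 | Germany

For each authors row, check whether any books with matching author_id has year > 1998.
Keep rows where that is true.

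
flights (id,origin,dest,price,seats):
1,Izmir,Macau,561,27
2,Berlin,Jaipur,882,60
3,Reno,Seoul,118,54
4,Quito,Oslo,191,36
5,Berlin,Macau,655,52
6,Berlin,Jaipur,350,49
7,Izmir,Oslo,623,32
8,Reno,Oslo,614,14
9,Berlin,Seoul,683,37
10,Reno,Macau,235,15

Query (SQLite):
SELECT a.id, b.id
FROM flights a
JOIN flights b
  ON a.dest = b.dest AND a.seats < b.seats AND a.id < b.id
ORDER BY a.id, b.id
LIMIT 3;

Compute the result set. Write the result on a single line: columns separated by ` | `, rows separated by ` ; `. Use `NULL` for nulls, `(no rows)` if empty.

Pairs (a,b) with same dest, a.seats < b.seats, a.id < b.id.
dest groups: Jaipur:{2,6} Macau:{1,5,10} Oslo:{4,7,8} Seoul:{3,9}
Ordered by (a.id, b.id); first 3.

1 | 5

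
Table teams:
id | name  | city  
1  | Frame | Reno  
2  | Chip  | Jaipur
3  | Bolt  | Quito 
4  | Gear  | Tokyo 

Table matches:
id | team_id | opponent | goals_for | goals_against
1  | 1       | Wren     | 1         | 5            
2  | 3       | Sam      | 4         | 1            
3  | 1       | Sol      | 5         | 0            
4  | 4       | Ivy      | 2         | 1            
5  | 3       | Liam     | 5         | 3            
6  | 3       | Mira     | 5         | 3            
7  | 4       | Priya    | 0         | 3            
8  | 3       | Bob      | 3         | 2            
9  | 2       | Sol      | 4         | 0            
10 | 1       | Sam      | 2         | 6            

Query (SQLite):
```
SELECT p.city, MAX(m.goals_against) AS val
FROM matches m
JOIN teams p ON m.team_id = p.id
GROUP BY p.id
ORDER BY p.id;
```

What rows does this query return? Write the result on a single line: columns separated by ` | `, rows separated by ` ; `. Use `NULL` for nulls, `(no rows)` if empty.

Join each matches row to its teams via team_id.
Group joined rows by teams.id; compute MAX(m.goals_against) per group.
  1: ids {1, 3, 10} → MAX(m.goals_against)=6
  2: ids {9} → MAX(m.goals_against)=0
  3: ids {2, 5, 6, 8} → MAX(m.goals_against)=3
  4: ids {4, 7} → MAX(m.goals_against)=3

Reno | 6 ; Jaipur | 0 ; Quito | 3 ; Tokyo | 3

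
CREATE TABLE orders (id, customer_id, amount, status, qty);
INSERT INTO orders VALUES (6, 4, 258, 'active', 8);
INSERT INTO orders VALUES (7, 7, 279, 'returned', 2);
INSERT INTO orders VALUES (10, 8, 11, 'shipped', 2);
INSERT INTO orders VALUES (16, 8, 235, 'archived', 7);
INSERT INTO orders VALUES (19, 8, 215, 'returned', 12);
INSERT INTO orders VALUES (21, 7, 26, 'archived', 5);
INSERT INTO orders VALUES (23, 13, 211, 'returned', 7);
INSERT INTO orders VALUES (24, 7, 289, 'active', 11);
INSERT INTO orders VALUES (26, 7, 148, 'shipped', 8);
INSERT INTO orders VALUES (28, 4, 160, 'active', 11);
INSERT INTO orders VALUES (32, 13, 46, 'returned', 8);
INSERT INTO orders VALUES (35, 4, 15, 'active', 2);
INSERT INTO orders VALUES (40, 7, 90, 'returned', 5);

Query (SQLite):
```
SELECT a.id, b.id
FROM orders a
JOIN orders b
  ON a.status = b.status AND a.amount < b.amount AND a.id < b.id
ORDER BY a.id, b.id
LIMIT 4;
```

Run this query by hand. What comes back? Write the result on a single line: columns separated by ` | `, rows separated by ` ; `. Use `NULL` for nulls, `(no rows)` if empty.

Pairs (a,b) with same status, a.amount < b.amount, a.id < b.id.
status groups: active:{6,24,28,35} archived:{16,21} returned:{7,19,23,32,40} shipped:{10,26}
Ordered by (a.id, b.id); first 4.

6 | 24 ; 10 | 26 ; 32 | 40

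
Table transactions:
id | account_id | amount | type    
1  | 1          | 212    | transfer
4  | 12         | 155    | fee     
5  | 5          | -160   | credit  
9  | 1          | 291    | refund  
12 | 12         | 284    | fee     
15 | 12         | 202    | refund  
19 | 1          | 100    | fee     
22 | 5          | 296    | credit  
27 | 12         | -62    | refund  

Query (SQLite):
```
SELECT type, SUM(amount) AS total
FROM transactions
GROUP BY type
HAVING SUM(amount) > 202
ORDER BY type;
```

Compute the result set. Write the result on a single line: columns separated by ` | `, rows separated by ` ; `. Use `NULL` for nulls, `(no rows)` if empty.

Partition transactions by type; compute SUM(amount) within each group.
HAVING: keep groups where SUM(amount) > 202.
  credit: ids {5, 22} → SUM(amount)=136
  fee: ids {4, 12, 19} → SUM(amount)=539
  refund: ids {9, 15, 27} → SUM(amount)=431
  transfer: ids {1} → SUM(amount)=212

fee | 539 ; refund | 431 ; transfer | 212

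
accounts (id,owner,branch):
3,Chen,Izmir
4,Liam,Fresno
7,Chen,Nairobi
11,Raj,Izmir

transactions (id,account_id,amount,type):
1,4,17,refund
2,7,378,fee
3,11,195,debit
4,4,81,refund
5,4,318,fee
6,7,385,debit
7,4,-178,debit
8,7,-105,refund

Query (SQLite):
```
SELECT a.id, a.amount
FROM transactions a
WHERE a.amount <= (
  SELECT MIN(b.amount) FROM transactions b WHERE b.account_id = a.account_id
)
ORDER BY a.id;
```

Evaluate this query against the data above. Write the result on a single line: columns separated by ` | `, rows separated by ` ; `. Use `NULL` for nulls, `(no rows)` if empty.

For each transactions row a, compute MIN(amount) over rows sharing a.account_id.
Keep row a if a.amount <= that per-group MIN.
  account_id=4: MIN(amount) = -178
  account_id=7: MIN(amount) = -105
  account_id=11: MIN(amount) = 195

3 | 195 ; 7 | -178 ; 8 | -105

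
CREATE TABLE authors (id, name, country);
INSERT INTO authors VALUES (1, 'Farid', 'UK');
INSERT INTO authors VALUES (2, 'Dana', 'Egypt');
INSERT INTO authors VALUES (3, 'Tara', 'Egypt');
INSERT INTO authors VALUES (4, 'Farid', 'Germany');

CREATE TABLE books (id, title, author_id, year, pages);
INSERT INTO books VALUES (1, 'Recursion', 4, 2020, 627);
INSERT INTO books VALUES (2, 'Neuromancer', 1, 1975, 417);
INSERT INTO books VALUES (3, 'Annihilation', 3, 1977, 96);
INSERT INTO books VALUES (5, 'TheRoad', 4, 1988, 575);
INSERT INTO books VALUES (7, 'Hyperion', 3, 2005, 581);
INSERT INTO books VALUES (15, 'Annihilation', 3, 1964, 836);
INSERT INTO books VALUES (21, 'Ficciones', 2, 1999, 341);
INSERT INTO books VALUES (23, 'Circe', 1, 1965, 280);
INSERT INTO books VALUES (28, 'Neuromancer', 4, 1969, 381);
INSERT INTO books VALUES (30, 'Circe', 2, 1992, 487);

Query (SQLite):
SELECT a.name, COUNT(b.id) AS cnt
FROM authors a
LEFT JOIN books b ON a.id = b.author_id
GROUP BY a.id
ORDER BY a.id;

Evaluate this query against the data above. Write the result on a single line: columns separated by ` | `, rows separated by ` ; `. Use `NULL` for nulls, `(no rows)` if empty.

Farid | 2 ; Dana | 2 ; Tara | 3 ; Farid | 3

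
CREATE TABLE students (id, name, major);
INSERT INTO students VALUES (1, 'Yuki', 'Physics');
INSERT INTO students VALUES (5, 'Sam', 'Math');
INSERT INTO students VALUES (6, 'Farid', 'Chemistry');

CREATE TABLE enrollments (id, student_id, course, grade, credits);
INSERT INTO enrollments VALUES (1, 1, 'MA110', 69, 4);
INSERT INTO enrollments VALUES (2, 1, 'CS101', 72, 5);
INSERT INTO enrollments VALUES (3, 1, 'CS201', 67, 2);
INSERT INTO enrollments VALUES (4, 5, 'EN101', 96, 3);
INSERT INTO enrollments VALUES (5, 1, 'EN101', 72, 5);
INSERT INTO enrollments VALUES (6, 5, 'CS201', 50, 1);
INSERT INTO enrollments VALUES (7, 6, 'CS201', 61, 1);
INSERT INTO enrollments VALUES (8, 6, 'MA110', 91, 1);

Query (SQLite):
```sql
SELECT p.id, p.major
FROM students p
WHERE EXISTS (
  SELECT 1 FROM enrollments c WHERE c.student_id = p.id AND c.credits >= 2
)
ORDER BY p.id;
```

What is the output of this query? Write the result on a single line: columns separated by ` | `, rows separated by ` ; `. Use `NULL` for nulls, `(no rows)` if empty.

For each students row, check whether any enrollments with matching student_id has credits >= 2.
Keep rows where that is true.

1 | Physics ; 5 | Math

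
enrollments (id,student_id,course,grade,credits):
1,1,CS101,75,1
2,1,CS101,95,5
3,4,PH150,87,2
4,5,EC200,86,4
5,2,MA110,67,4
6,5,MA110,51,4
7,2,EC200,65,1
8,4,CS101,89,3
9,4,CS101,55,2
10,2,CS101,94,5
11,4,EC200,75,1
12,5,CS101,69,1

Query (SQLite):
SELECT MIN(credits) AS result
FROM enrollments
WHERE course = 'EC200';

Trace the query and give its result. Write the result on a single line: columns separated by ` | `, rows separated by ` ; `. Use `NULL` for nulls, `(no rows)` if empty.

Rows where course='EC200' → credits values: [4, 1, 1].
MIN of non-NULL values = 1.

1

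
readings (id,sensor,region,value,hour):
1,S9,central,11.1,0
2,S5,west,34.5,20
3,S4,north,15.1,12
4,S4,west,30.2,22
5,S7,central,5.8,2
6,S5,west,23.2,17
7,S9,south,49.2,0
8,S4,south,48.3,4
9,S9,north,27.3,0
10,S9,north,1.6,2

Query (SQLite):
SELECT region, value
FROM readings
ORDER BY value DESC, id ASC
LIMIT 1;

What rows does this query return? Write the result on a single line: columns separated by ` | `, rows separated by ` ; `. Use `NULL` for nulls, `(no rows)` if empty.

south | 49.2

Sort by value desc, tiebreak id asc: (49.2, id=7), (48.3, id=8), (34.5, id=2), (30.2, id=4) …. Take first 1.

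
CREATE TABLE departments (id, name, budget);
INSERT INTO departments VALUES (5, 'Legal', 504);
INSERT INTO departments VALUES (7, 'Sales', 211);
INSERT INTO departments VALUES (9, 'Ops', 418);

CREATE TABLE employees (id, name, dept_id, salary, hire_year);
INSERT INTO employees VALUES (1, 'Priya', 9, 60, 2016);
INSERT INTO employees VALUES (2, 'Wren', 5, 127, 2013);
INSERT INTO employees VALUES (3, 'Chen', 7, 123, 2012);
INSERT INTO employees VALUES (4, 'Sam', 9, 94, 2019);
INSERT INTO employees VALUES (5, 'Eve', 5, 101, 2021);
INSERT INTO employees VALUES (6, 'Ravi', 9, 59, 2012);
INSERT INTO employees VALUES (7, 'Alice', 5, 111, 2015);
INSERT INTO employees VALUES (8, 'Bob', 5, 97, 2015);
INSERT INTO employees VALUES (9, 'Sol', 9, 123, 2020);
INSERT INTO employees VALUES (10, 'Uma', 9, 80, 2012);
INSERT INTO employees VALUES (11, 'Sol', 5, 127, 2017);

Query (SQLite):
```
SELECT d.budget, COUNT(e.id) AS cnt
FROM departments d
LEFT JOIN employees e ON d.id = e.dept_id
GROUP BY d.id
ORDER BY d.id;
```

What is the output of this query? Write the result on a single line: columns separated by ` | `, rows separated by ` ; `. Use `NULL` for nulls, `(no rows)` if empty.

LEFT JOIN keeps every departments row; unmatched ones get NULL for employees columns.
Group by departments.id and compute COUNT(e.id). COUNT(col) of an all-NULL group is 0.
  5: ids {2, 5, 7, 8, 11} → COUNT(e.id)=5
  7: ids {3} → COUNT(e.id)=1
  9: ids {1, 4, 6, 9, 10} → COUNT(e.id)=5

504 | 5 ; 211 | 1 ; 418 | 5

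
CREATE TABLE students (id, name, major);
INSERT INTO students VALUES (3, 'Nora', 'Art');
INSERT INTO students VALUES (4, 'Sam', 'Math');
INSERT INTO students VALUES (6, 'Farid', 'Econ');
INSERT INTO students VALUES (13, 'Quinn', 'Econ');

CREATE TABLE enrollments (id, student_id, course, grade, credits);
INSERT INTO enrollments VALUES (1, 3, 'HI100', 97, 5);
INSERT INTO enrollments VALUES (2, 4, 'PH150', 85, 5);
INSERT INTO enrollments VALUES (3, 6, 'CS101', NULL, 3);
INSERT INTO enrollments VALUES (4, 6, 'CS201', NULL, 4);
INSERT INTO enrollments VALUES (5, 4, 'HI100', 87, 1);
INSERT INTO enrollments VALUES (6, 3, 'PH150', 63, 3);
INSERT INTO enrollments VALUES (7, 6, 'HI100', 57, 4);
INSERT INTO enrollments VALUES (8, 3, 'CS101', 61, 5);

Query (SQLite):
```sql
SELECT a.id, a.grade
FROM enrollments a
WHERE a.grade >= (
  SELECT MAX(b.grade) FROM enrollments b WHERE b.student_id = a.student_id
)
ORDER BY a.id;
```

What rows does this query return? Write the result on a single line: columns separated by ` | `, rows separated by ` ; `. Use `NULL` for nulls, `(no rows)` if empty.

1 | 97 ; 5 | 87 ; 7 | 57

For each enrollments row a, compute MAX(grade) over rows sharing a.student_id.
Keep row a if a.grade >= that per-group MAX.
  student_id=3: MAX(grade) = 97
  student_id=4: MAX(grade) = 87
  student_id=6: MAX(grade) = 57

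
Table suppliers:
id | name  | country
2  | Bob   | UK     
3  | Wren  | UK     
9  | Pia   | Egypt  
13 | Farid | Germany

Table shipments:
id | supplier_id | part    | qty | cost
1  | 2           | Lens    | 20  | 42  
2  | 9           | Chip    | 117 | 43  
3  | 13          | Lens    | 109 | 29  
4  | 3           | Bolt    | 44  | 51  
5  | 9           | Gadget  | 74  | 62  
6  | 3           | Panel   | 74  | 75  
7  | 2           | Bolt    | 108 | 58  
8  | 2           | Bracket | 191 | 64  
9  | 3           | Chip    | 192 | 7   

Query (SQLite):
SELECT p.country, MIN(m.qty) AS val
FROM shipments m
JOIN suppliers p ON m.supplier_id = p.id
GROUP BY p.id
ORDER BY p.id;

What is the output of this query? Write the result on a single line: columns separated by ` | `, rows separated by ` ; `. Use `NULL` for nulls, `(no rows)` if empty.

Join each shipments row to its suppliers via supplier_id.
Group joined rows by suppliers.id; compute MIN(m.qty) per group.
  2: ids {1, 7, 8} → MIN(m.qty)=20
  3: ids {4, 6, 9} → MIN(m.qty)=44
  9: ids {2, 5} → MIN(m.qty)=74
  13: ids {3} → MIN(m.qty)=109

UK | 20 ; UK | 44 ; Egypt | 74 ; Germany | 109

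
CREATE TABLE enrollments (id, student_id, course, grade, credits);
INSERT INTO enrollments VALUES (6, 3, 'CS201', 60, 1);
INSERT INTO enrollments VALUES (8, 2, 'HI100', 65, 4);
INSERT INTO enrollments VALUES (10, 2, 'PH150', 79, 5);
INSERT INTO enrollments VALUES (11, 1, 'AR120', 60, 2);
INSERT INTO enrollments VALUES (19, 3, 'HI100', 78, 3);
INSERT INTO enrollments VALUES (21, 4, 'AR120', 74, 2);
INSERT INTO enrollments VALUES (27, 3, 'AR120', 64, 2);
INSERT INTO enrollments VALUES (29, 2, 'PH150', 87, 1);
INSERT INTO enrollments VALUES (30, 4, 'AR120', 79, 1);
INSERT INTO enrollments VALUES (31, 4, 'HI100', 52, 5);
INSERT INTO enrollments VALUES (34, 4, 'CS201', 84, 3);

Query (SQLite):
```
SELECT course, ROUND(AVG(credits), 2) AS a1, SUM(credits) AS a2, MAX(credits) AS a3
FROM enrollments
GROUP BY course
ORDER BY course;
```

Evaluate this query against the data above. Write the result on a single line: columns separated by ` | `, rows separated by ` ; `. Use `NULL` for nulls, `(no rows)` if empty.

AR120 | 1.75 | 7 | 2 ; CS201 | 2 | 4 | 3 ; HI100 | 4 | 12 | 5 ; PH150 | 3 | 6 | 5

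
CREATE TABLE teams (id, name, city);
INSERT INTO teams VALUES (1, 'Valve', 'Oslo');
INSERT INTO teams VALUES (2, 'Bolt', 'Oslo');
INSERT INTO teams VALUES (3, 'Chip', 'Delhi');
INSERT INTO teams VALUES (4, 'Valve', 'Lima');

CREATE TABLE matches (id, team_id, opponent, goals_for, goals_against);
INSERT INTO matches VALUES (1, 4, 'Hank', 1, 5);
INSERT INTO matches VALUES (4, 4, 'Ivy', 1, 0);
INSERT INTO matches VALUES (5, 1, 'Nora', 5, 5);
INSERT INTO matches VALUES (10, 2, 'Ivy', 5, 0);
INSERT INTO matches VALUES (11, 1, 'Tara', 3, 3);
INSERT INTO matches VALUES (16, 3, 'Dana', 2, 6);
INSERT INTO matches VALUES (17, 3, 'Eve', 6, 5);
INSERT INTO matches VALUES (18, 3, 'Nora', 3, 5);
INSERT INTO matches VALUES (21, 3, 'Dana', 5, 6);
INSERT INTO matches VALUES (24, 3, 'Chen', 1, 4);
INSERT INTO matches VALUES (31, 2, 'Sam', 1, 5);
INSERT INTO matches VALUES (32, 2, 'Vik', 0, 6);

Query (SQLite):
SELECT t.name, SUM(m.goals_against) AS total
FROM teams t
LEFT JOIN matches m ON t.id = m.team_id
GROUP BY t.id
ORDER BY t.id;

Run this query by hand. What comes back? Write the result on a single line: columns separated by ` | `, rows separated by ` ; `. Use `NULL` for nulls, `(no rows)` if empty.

LEFT JOIN keeps every teams row; unmatched ones get NULL for matches columns.
Group by teams.id and compute SUM(m.goals_against). SUM over an all-NULL group is NULL.
  1: ids {5, 11} → SUM(m.goals_against)=8
  2: ids {10, 31, 32} → SUM(m.goals_against)=11
  3: ids {16, 17, 18, 21, 24} → SUM(m.goals_against)=26
  4: ids {1, 4} → SUM(m.goals_against)=5

Valve | 8 ; Bolt | 11 ; Chip | 26 ; Valve | 5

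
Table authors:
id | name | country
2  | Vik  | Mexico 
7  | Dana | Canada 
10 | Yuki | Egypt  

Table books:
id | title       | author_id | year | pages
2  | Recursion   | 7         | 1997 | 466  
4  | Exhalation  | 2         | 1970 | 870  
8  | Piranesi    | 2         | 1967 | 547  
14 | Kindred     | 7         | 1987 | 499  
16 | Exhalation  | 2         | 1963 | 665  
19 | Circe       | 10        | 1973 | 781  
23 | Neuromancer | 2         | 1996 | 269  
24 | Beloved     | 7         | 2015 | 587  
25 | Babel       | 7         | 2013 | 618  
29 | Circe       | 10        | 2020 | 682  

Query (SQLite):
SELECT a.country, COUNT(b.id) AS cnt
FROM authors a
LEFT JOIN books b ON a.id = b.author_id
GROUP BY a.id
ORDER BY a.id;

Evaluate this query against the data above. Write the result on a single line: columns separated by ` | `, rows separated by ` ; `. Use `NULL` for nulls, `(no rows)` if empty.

Mexico | 4 ; Canada | 4 ; Egypt | 2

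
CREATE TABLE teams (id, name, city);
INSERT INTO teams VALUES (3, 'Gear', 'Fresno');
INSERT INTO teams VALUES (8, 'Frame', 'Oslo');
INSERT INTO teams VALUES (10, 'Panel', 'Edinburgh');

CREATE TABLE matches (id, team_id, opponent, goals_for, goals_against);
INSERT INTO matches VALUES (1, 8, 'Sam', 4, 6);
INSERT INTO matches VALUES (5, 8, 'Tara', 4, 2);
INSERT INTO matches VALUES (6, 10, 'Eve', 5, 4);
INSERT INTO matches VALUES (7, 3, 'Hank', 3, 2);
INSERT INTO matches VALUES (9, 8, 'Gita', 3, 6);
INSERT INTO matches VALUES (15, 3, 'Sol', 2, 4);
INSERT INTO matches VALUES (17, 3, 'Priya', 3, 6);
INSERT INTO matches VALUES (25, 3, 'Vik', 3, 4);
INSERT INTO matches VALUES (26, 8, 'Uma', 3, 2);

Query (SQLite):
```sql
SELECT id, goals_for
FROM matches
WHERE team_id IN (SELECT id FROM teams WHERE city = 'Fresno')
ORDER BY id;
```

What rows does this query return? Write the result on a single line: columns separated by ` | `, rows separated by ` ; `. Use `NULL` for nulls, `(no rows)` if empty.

7 | 3 ; 15 | 2 ; 17 | 3 ; 25 | 3

Inner query: teams.id where city = 'Fresno'.
Outer: keep matches rows whose team_id is in that set.
Inner query → {3}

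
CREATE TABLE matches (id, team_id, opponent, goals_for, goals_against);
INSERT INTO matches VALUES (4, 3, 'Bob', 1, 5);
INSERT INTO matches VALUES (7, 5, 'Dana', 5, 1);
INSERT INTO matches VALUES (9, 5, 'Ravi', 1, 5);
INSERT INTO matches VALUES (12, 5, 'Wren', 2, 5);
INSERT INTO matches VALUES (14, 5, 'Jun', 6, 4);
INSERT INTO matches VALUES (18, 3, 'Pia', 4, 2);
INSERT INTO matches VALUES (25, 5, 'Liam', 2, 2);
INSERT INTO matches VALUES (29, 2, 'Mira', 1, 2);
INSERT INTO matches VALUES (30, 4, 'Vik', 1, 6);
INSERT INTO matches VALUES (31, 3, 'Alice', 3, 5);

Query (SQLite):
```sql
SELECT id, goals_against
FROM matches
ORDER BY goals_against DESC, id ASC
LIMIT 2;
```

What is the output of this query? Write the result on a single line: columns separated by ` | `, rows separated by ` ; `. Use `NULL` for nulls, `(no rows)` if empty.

30 | 6 ; 4 | 5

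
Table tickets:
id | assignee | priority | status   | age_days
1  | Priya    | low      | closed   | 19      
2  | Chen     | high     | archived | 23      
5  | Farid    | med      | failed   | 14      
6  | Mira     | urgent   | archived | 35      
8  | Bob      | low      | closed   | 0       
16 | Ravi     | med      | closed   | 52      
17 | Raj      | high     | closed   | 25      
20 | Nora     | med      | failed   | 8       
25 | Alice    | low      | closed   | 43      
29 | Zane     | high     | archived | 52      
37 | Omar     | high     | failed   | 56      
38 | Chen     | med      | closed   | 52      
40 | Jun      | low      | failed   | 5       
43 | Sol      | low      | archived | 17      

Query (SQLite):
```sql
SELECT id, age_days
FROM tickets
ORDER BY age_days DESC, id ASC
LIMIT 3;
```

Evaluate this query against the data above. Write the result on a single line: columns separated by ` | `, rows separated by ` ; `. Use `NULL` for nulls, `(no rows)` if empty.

37 | 56 ; 16 | 52 ; 29 | 52

Sort by age_days desc, tiebreak id asc: (56, id=37), (52, id=16), (52, id=29), (52, id=38), (43, id=25), (35, id=6) …. Take first 3.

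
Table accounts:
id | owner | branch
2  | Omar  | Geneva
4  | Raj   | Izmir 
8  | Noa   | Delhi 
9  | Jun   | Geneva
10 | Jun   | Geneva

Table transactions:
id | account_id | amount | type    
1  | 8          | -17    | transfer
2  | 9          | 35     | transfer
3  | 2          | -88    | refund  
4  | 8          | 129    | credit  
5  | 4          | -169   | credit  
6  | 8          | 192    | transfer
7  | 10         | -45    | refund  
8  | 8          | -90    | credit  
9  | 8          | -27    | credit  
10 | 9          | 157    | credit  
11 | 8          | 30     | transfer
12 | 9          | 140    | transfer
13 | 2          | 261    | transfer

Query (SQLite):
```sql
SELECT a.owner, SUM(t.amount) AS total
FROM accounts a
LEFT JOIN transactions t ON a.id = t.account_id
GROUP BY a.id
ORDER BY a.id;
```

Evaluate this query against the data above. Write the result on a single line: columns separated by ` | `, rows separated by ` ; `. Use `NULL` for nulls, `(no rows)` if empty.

Omar | 173 ; Raj | -169 ; Noa | 217 ; Jun | 332 ; Jun | -45

LEFT JOIN keeps every accounts row; unmatched ones get NULL for transactions columns.
Group by accounts.id and compute SUM(t.amount). SUM over an all-NULL group is NULL.
  2: ids {3, 13} → SUM(t.amount)=173
  4: ids {5} → SUM(t.amount)=-169
  8: ids {1, 4, 6, 8, 9, 11} → SUM(t.amount)=217
  9: ids {2, 10, 12} → SUM(t.amount)=332
  10: ids {7} → SUM(t.amount)=-45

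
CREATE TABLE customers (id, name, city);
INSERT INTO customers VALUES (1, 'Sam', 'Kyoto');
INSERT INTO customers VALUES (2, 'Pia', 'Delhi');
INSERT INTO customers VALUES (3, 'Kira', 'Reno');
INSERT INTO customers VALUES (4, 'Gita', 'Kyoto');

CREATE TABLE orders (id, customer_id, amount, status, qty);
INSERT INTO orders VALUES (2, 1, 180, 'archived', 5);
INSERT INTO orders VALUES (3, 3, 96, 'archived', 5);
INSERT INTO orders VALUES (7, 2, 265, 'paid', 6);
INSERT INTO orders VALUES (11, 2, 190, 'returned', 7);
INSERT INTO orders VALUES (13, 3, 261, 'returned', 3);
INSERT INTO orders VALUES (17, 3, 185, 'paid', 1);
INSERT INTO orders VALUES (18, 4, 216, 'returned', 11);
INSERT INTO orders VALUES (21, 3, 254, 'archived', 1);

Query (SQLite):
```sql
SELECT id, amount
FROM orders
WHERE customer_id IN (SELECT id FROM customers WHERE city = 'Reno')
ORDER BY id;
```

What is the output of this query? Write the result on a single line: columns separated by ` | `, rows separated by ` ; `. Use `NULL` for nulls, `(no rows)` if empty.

Inner query: customers.id where city = 'Reno'.
Outer: keep orders rows whose customer_id is in that set.
Inner query → {3}

3 | 96 ; 13 | 261 ; 17 | 185 ; 21 | 254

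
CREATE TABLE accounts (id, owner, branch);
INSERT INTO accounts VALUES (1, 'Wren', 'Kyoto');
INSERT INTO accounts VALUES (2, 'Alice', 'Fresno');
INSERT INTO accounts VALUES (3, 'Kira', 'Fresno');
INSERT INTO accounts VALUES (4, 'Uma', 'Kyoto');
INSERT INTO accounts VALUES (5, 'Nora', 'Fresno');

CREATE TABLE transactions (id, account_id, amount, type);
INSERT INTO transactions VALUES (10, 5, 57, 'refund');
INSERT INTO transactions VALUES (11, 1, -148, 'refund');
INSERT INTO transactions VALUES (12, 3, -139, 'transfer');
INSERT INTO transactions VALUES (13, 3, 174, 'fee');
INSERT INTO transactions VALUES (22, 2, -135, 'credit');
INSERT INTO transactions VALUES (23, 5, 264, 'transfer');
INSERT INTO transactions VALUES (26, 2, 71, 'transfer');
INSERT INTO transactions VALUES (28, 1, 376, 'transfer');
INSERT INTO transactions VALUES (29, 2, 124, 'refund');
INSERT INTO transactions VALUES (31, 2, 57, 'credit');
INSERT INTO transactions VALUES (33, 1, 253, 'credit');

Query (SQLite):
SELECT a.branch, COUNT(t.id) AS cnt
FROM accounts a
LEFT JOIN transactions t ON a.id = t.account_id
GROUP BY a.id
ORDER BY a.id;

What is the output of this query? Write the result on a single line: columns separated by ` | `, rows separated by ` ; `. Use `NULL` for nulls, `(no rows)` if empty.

Kyoto | 3 ; Fresno | 4 ; Fresno | 2 ; Kyoto | 0 ; Fresno | 2

LEFT JOIN keeps every accounts row; unmatched ones get NULL for transactions columns.
Group by accounts.id and compute COUNT(t.id). COUNT(col) of an all-NULL group is 0.
  1: ids {11, 28, 33} → COUNT(t.id)=3
  2: ids {22, 26, 29, 31} → COUNT(t.id)=4
  3: ids {12, 13} → COUNT(t.id)=2
  4: ids {—} → COUNT(t.id)=0
  5: ids {10, 23} → COUNT(t.id)=2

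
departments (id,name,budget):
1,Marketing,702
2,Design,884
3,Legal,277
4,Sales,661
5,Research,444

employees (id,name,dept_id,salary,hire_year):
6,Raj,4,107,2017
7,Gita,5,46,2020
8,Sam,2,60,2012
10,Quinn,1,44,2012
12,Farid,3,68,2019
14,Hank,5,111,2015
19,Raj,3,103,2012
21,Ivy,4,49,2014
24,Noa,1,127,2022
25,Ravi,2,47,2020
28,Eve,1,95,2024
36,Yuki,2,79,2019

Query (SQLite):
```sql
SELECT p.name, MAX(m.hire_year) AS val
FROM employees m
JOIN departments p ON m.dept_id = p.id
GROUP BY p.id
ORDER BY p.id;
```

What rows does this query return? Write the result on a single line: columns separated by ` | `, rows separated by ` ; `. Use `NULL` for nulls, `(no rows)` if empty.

Join each employees row to its departments via dept_id.
Group joined rows by departments.id; compute MAX(m.hire_year) per group.
  1: ids {10, 24, 28} → MAX(m.hire_year)=2024
  2: ids {8, 25, 36} → MAX(m.hire_year)=2020
  3: ids {12, 19} → MAX(m.hire_year)=2019
  4: ids {6, 21} → MAX(m.hire_year)=2017
  5: ids {7, 14} → MAX(m.hire_year)=2020

Marketing | 2024 ; Design | 2020 ; Legal | 2019 ; Sales | 2017 ; Research | 2020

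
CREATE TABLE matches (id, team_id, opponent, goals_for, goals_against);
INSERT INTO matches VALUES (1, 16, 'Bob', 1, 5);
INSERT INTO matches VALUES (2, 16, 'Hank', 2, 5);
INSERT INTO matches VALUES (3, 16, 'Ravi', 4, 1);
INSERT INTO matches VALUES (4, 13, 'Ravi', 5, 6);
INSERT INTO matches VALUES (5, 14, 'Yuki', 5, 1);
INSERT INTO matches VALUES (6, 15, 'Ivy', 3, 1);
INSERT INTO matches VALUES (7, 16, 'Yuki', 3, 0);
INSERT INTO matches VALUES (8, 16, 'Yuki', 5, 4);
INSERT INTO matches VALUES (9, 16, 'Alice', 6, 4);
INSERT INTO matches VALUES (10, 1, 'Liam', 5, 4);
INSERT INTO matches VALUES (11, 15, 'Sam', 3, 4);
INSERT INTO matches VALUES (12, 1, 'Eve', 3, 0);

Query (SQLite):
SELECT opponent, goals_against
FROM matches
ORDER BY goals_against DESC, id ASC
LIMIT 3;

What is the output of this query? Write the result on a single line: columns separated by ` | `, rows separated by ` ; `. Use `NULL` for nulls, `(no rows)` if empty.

Sort by goals_against desc, tiebreak id asc: (6, id=4), (5, id=1), (5, id=2), (4, id=8), (4, id=9), (4, id=10) …. Take first 3.

Ravi | 6 ; Bob | 5 ; Hank | 5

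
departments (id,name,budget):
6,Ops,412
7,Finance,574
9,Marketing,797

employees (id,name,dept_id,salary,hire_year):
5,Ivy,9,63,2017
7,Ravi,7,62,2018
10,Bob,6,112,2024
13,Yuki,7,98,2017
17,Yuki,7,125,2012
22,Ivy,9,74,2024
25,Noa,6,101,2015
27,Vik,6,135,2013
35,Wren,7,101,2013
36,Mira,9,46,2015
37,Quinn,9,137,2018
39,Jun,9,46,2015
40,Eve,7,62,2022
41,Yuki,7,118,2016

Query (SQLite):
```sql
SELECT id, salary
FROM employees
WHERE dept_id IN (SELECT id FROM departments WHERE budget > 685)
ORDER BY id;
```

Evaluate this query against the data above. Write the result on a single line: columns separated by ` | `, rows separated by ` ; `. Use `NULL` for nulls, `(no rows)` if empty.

Inner query: departments.id where budget > 685.
Outer: keep employees rows whose dept_id is in that set.
Inner query → {9}

5 | 63 ; 22 | 74 ; 36 | 46 ; 37 | 137 ; 39 | 46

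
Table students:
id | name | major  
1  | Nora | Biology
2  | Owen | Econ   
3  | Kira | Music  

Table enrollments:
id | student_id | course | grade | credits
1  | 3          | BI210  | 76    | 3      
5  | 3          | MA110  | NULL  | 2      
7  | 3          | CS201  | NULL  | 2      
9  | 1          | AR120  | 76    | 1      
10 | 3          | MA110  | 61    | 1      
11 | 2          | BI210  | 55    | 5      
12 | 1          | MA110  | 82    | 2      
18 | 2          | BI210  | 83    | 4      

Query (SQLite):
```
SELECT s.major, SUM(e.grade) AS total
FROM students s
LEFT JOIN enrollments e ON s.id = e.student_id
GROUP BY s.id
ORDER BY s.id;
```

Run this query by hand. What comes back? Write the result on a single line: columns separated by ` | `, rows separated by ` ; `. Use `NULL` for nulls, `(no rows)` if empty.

Biology | 158 ; Econ | 138 ; Music | 137

LEFT JOIN keeps every students row; unmatched ones get NULL for enrollments columns.
Group by students.id and compute SUM(e.grade). SUM over an all-NULL group is NULL.
  1: ids {9, 12} → SUM(e.grade)=158
  2: ids {11, 18} → SUM(e.grade)=138
  3: ids {1, 5, 7, 10} → SUM(e.grade)=137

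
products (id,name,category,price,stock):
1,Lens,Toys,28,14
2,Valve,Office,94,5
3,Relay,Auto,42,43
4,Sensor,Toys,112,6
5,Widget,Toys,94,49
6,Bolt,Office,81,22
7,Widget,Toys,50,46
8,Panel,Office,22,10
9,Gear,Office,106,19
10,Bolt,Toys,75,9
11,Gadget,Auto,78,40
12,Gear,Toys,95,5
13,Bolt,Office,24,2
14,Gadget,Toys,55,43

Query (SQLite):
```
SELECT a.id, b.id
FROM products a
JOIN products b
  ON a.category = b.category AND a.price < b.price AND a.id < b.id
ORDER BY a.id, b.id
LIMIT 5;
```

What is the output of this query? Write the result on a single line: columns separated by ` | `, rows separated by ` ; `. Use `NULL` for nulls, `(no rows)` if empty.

1 | 4 ; 1 | 5 ; 1 | 7 ; 1 | 10 ; 1 | 12

Pairs (a,b) with same category, a.price < b.price, a.id < b.id.
category groups: Auto:{3,11} Office:{2,6,8,9,13} Toys:{1,4,5,7,10,12,14}
Ordered by (a.id, b.id); first 5.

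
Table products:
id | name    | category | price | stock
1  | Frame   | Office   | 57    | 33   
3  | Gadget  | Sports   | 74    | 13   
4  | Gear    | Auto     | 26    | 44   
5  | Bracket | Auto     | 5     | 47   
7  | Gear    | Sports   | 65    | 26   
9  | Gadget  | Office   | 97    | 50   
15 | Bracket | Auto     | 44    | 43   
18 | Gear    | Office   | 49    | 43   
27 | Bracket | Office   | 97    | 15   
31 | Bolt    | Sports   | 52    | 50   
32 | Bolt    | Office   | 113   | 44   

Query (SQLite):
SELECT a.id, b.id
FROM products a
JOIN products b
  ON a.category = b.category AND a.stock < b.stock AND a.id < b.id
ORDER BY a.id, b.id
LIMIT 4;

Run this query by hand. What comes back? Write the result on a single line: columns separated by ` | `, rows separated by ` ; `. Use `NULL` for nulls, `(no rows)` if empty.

Pairs (a,b) with same category, a.stock < b.stock, a.id < b.id.
category groups: Auto:{4,5,15} Office:{1,9,18,27,32} Sports:{3,7,31}
Ordered by (a.id, b.id); first 4.

1 | 9 ; 1 | 18 ; 1 | 32 ; 3 | 7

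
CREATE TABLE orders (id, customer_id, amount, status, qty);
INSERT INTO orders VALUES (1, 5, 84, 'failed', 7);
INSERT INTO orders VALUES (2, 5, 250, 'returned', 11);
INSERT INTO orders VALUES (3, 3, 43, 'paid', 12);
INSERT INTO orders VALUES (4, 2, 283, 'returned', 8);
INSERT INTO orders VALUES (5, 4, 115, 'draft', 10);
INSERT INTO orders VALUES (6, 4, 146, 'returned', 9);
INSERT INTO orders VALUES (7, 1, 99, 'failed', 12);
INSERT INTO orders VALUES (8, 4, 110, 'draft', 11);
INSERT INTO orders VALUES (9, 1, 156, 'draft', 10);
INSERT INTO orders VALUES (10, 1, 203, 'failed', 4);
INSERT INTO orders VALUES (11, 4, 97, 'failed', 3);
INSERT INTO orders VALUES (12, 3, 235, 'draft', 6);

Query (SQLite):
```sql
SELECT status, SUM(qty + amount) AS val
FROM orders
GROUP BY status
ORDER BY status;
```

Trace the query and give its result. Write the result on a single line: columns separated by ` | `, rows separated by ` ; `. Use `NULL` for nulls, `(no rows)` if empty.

draft | 653 ; failed | 509 ; paid | 55 ; returned | 707

For each row compute qty + amount.
Group by status; take SUM of the expression per group.
  draft: ids {5, 8, 9, 12} → SUM(qty + amount)=653
  failed: ids {1, 7, 10, 11} → SUM(qty + amount)=509
  paid: ids {3} → SUM(qty + amount)=55
  returned: ids {2, 4, 6} → SUM(qty + amount)=707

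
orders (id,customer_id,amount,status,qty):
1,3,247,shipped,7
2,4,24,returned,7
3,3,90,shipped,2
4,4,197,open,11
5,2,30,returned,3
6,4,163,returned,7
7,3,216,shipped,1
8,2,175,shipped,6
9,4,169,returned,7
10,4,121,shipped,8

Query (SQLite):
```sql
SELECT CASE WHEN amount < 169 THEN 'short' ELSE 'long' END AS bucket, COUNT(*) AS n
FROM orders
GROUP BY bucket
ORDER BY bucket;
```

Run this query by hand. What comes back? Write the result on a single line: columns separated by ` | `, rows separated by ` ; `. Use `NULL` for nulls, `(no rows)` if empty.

Bucket rows by amount < 169 → 'short' else 'long'; count each bucket.

long | 5 ; short | 5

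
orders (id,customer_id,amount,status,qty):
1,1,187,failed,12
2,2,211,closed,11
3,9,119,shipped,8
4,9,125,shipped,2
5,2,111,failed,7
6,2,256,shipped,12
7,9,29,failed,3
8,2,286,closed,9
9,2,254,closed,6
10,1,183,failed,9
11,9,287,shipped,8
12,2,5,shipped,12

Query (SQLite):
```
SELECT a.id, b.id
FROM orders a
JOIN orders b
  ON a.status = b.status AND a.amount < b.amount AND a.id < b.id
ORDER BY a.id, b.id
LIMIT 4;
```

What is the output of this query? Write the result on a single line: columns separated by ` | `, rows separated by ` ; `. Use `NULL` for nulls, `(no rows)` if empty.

2 | 8 ; 2 | 9 ; 3 | 4 ; 3 | 6

Pairs (a,b) with same status, a.amount < b.amount, a.id < b.id.
status groups: closed:{2,8,9} failed:{1,5,7,10} shipped:{3,4,6,11,12}
Ordered by (a.id, b.id); first 4.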